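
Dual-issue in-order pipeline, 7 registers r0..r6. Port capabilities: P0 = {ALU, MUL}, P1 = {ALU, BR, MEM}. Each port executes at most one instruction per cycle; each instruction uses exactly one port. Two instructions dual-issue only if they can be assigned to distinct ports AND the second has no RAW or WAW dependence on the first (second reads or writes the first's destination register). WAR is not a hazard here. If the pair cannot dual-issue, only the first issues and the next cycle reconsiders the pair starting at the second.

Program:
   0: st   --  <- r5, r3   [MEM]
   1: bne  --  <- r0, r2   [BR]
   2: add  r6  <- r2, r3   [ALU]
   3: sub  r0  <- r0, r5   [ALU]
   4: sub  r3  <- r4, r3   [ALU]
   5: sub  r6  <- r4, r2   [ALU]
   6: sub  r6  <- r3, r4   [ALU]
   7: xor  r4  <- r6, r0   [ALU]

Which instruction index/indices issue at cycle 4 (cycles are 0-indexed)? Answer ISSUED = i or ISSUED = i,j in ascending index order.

ISSUED = 6

t=0 i0:st.MEM ; no-port MEM/BR
t=1 i1&i2:bne.BR;add.ALU ; 2-wide
t=2 i3&i4:sub.ALU;sub.ALU ; 2-wide
t=3 i5:sub.ALU ; WAW r6
t=4 i6:sub.ALU ; RAW r6
t=5 i7:xor.ALU ; tail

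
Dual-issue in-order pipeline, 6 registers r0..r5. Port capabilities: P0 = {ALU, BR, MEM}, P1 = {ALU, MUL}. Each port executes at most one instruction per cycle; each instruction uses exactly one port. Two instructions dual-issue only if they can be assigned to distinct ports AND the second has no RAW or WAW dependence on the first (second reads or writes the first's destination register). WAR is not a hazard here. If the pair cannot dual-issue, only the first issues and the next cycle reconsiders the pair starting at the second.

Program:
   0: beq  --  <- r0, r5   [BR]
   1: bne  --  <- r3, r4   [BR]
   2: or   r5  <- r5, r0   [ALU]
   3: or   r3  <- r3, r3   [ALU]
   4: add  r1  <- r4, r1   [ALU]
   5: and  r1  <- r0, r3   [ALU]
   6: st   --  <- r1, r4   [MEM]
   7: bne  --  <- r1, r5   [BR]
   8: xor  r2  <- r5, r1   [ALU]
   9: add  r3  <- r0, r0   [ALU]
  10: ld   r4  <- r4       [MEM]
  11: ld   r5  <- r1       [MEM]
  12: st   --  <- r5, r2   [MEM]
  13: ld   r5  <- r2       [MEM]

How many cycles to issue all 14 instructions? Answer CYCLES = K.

CYCLES = 10

  cy0 -> i0 (beq) no-port BR/BR
  cy1 -> i1,i2 (bne or) dual
  cy2 -> i3,i4 (or add) dual
  cy3 -> i5 (and) RAW r1
  cy4 -> i6 (st) no-port MEM/BR
  cy5 -> i7,i8 (bne xor) dual
  cy6 -> i9,i10 (add ld) dual
  cy7 -> i11 (ld) no-port MEM/MEM
  cy8 -> i12 (st) no-port MEM/MEM
  cy9 -> i13 (ld) tail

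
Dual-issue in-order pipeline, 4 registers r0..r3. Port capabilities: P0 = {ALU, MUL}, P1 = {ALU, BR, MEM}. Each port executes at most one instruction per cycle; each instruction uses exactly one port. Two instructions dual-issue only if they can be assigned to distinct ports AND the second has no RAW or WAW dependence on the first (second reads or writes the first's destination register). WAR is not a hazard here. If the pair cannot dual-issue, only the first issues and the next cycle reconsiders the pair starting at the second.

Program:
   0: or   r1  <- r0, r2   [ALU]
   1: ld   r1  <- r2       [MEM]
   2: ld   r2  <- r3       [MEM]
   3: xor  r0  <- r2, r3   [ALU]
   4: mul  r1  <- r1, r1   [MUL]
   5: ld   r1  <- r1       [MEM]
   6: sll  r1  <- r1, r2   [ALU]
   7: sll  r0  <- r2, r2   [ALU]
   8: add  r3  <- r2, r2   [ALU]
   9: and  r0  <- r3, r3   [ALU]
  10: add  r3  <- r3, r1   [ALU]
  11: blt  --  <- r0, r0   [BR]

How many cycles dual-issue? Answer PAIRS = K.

PAIRS = 3

#0 head=0: or.ALU i0 WAW r1
#1 head=1: ld.MEM i1 no-port MEM/MEM
#2 head=2: ld.MEM i2 RAW r2
#3 head=3: xor.ALU/mul.MUL i3&i4 2-wide
#4 head=5: ld.MEM i5 RAW+WAW r1
#5 head=6: sll.ALU/sll.ALU i6&i7 2-wide
#6 head=8: add.ALU i8 RAW r3
#7 head=9: and.ALU/add.ALU i9&i10 2-wide
#8 head=11: blt.BR i11 tail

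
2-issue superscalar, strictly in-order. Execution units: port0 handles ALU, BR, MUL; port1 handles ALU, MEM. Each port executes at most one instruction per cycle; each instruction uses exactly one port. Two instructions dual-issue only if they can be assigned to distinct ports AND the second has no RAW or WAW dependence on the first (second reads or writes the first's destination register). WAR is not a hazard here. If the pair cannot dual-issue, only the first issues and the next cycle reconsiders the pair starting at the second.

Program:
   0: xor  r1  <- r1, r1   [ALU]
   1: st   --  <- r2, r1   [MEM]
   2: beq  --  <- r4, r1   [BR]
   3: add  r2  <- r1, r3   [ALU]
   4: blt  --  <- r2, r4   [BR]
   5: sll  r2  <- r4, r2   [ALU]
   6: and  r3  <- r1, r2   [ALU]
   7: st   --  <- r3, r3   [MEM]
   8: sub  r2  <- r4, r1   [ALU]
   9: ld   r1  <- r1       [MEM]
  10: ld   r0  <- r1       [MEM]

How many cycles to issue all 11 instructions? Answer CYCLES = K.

t=0 i0:xor ; RAW r1
t=1 i1,i2:st;beq ; dual
t=2 i3:add ; RAW r2
t=3 i4,i5:blt;sll ; dual
t=4 i6:and ; RAW r3
t=5 i7,i8:st;sub ; dual
t=6 i9:ld ; no-port MEM/MEM
t=7 i10:ld ; tail

CYCLES = 8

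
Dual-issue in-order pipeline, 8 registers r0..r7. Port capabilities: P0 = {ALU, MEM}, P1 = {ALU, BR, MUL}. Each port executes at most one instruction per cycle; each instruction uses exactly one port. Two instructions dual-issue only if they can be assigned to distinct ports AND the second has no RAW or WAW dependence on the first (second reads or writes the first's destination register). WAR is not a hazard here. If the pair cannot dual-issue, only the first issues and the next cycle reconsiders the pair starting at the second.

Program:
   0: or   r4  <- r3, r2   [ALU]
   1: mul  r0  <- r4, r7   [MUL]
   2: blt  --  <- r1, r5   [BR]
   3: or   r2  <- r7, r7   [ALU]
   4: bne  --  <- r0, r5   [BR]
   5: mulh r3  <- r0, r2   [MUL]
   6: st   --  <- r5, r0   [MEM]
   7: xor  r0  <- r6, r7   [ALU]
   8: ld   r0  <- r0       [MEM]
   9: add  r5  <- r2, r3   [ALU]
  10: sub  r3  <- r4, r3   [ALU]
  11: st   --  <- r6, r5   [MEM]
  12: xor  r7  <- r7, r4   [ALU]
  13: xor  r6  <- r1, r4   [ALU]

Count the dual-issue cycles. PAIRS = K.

PAIRS = 5

#0 head=0: or.ALU i0 RAW r4
#1 head=1: mul.MUL i1 no-port MUL/BR
#2 head=2: blt.BR or.ALU i2&i3 dual
#3 head=4: bne.BR i4 no-port BR/MUL
#4 head=5: mulh.MUL st.MEM i5&i6 dual
#5 head=7: xor.ALU i7 RAW+WAW r0
#6 head=8: ld.MEM add.ALU i8&i9 dual
#7 head=10: sub.ALU st.MEM i10&i11 dual
#8 head=12: xor.ALU xor.ALU i12&i13 dual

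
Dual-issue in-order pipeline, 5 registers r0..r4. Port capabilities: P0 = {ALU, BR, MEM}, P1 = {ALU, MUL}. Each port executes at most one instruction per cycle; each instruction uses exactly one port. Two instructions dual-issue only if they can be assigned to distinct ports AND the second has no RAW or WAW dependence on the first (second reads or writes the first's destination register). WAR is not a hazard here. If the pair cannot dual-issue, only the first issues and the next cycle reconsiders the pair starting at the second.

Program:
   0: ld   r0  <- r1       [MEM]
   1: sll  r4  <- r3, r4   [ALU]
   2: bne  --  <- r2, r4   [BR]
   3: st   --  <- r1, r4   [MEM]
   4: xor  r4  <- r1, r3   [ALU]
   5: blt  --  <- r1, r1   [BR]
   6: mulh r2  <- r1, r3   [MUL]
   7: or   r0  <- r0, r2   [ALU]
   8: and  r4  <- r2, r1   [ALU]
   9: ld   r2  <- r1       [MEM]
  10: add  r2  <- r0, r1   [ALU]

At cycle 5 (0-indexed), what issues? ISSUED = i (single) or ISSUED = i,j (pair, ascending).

[0] i0&i1  ld sll  -- dual
[1] i2  bne  -- no-port BR/MEM
[2] i3&i4  st xor  -- dual
[3] i5&i6  blt mulh  -- dual
[4] i7&i8  or and  -- dual
[5] i9  ld  -- WAW r2
[6] i10  add  -- tail

ISSUED = 9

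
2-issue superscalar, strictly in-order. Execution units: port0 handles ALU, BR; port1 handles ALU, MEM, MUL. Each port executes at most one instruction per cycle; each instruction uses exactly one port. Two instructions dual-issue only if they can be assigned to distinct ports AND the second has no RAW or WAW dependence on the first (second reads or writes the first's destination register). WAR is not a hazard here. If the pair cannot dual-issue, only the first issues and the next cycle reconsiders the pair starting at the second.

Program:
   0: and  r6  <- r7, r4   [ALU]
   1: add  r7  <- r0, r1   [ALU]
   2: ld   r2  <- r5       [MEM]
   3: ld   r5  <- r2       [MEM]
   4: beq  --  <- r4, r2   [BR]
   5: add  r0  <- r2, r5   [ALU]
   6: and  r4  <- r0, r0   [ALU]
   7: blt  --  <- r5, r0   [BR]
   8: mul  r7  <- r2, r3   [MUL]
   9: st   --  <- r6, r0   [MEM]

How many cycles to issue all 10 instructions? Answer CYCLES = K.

CYCLES = 7

  cy0 -> i0,i1 (and add) dual
  cy1 -> i2 (ld) no-port MEM/MEM
  cy2 -> i3,i4 (ld beq) dual
  cy3 -> i5 (add) RAW r0
  cy4 -> i6,i7 (and blt) dual
  cy5 -> i8 (mul) no-port MUL/MEM
  cy6 -> i9 (st) tail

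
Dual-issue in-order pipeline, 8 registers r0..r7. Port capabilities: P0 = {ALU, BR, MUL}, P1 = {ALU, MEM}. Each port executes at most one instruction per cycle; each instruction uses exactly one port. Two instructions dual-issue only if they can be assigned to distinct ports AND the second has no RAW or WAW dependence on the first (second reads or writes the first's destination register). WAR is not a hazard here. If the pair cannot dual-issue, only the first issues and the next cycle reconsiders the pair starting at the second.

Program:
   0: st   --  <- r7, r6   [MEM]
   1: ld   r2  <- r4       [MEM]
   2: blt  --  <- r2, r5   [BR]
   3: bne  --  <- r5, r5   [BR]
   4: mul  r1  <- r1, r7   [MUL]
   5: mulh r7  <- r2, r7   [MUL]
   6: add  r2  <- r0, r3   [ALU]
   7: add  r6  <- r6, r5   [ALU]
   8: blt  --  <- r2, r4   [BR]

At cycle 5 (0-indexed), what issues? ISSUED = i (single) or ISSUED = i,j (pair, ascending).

ISSUED = 5,6

c0: i0 st  no-port MEM/MEM
c1: i1 ld  RAW r2
c2: i2 blt  no-port BR/BR
c3: i3 bne  no-port BR/MUL
c4: i4 mul  no-port MUL/MUL
c5: i5,i6 mulh add  dual
c6: i7,i8 add blt  dual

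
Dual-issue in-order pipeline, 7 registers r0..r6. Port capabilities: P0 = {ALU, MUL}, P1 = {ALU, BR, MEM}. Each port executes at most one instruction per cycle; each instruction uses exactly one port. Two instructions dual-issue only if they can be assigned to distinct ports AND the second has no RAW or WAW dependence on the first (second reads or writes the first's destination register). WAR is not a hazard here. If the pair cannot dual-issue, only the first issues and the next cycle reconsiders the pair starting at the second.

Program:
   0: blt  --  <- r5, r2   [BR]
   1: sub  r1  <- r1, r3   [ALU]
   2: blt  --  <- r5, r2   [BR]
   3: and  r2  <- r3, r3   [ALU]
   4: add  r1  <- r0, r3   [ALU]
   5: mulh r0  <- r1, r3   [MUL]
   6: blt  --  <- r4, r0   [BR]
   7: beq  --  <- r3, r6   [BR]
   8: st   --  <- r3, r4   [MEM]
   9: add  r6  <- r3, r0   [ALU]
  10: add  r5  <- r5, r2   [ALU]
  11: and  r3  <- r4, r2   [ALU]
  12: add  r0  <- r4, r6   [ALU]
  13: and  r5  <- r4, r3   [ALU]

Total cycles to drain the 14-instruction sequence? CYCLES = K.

CYCLES = 9

[0] i0/i1  blt.BR/sub.ALU  -- 2-wide
[1] i2/i3  blt.BR/and.ALU  -- 2-wide
[2] i4  add.ALU  -- RAW r1
[3] i5  mulh.MUL  -- RAW r0
[4] i6  blt.BR  -- no-port BR/BR
[5] i7  beq.BR  -- no-port BR/MEM
[6] i8/i9  st.MEM/add.ALU  -- 2-wide
[7] i10/i11  add.ALU/and.ALU  -- 2-wide
[8] i12/i13  add.ALU/and.ALU  -- 2-wide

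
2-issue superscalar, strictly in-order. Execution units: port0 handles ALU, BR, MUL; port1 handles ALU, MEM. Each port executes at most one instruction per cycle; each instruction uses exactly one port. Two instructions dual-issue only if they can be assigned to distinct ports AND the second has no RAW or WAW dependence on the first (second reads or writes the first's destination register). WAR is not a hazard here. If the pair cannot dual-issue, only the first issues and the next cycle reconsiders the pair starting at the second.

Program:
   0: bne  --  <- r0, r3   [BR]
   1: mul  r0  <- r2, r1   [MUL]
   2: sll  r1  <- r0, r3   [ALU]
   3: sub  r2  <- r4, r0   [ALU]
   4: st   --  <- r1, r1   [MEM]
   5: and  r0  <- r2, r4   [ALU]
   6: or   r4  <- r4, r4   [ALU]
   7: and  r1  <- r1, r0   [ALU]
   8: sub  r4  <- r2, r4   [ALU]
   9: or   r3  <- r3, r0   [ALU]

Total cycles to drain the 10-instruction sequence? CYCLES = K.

[0] i0  bne.BR  -- no-port BR/MUL
[1] i1  mul.MUL  -- RAW r0
[2] i2,i3  sll.ALU+sub.ALU  -- 2-wide
[3] i4,i5  st.MEM+and.ALU  -- 2-wide
[4] i6,i7  or.ALU+and.ALU  -- 2-wide
[5] i8,i9  sub.ALU+or.ALU  -- 2-wide

CYCLES = 6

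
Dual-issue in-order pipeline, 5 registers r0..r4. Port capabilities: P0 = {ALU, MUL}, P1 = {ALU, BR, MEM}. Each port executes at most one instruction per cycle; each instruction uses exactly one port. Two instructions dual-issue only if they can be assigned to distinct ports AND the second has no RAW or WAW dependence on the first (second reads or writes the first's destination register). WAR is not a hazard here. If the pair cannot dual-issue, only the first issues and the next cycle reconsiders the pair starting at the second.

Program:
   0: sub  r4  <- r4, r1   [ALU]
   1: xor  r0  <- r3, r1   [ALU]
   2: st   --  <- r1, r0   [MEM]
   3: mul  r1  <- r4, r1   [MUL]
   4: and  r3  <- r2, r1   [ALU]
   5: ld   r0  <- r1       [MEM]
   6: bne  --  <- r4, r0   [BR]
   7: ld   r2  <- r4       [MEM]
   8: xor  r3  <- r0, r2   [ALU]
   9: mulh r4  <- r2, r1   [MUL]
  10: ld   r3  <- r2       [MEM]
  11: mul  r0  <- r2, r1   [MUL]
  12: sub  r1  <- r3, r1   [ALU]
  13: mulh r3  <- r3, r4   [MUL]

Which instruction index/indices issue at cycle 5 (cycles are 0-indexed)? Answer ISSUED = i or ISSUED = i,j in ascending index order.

ISSUED = 8,9

#0 head=0: sub.ALU/xor.ALU i0&i1 2-wide
#1 head=2: st.MEM/mul.MUL i2&i3 2-wide
#2 head=4: and.ALU/ld.MEM i4&i5 2-wide
#3 head=6: bne.BR i6 no-port BR/MEM
#4 head=7: ld.MEM i7 RAW r2
#5 head=8: xor.ALU/mulh.MUL i8&i9 2-wide
#6 head=10: ld.MEM/mul.MUL i10&i11 2-wide
#7 head=12: sub.ALU/mulh.MUL i12&i13 2-wide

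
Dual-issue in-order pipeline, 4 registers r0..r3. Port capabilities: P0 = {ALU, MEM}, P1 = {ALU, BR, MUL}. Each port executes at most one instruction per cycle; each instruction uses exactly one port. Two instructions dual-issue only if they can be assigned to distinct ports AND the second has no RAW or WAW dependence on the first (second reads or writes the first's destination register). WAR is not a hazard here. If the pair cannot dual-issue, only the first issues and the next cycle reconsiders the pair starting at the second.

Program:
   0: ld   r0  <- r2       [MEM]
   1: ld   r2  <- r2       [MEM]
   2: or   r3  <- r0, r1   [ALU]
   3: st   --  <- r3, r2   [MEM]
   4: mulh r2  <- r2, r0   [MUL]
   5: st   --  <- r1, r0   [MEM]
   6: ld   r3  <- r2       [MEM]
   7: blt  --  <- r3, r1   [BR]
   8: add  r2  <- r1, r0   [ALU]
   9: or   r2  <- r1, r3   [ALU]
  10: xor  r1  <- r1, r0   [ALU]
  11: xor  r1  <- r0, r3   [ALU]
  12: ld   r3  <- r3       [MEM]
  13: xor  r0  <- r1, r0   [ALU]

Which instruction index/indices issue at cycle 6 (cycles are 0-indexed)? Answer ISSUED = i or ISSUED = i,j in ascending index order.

0. ld @i0  | no-port MEM/MEM
1. ld or @i1&i2  | pair
2. st mulh @i3&i4  | pair
3. st @i5  | no-port MEM/MEM
4. ld @i6  | RAW r3
5. blt add @i7&i8  | pair
6. or xor @i9&i10  | pair
7. xor ld @i11&i12  | pair
8. xor @i13  | tail

ISSUED = 9,10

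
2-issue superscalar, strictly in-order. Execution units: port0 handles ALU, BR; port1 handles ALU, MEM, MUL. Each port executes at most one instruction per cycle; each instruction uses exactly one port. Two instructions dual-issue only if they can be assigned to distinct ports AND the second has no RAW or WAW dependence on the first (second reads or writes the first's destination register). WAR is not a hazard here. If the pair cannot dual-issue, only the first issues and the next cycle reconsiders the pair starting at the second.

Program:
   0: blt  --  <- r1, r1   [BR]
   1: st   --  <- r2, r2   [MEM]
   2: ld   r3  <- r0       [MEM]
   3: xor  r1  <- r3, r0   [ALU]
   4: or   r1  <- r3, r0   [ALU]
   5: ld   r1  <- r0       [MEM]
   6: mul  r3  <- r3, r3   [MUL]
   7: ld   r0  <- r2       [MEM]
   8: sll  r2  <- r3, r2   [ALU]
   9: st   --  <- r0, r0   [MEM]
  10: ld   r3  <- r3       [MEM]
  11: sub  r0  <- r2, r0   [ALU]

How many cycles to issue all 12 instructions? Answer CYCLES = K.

c0: i0,i1 blt+st  pair
c1: i2 ld  RAW r3
c2: i3 xor  WAW r1
c3: i4 or  WAW r1
c4: i5 ld  no-port MEM/MUL
c5: i6 mul  no-port MUL/MEM
c6: i7,i8 ld+sll  pair
c7: i9 st  no-port MEM/MEM
c8: i10,i11 ld+sub  pair

CYCLES = 9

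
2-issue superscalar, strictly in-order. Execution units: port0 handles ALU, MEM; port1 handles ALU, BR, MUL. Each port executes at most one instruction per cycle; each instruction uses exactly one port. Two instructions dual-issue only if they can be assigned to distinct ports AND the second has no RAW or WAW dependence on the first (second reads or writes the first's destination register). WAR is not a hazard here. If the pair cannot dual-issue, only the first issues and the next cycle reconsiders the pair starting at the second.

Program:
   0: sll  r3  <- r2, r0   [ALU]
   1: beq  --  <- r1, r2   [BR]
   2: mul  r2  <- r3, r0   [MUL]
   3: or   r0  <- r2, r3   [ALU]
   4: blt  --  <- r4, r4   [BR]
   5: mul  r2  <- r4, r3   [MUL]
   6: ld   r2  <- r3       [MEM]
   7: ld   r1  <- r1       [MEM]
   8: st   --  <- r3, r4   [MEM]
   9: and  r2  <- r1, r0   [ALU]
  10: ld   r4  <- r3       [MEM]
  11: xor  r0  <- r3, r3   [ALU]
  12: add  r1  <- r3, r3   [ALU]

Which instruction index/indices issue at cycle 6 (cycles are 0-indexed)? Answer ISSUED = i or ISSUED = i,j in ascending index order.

ISSUED = 8,9

0. sll.ALU;beq.BR @i0&i1  | 2-wide
1. mul.MUL @i2  | RAW r2
2. or.ALU;blt.BR @i3&i4  | 2-wide
3. mul.MUL @i5  | WAW r2
4. ld.MEM @i6  | no-port MEM/MEM
5. ld.MEM @i7  | no-port MEM/MEM
6. st.MEM;and.ALU @i8&i9  | 2-wide
7. ld.MEM;xor.ALU @i10&i11  | 2-wide
8. add.ALU @i12  | tail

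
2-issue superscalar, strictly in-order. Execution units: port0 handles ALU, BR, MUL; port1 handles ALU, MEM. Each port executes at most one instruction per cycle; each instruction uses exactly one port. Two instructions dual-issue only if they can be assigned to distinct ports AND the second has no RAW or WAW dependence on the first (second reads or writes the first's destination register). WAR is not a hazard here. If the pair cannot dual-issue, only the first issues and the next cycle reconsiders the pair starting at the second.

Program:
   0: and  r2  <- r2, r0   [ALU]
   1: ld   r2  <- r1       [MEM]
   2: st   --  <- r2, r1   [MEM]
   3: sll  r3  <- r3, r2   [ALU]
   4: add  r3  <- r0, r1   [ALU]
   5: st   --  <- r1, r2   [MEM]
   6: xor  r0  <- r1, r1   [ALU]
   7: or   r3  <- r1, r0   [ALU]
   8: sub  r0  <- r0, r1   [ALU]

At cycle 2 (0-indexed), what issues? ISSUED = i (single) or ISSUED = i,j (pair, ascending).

ISSUED = 2,3

#0 head=0: and.ALU i0 WAW r2
#1 head=1: ld.MEM i1 no-port MEM/MEM
#2 head=2: st.MEM;sll.ALU i2&i3 2-wide
#3 head=4: add.ALU;st.MEM i4&i5 2-wide
#4 head=6: xor.ALU i6 RAW r0
#5 head=7: or.ALU;sub.ALU i7&i8 2-wide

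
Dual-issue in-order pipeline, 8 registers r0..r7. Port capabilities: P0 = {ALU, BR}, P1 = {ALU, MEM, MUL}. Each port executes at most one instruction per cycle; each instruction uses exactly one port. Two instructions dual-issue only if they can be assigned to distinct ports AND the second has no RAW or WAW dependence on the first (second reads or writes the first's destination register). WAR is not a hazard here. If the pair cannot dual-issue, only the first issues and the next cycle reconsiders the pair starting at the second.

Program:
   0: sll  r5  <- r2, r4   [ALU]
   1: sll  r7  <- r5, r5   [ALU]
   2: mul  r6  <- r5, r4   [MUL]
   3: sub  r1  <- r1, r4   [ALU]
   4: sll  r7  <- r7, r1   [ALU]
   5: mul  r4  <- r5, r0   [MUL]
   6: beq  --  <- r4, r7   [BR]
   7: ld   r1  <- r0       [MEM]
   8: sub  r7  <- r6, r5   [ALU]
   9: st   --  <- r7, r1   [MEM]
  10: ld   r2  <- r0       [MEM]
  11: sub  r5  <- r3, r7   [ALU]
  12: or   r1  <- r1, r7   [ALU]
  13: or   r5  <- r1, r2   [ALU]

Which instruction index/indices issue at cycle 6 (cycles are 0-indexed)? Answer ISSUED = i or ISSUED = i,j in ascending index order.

#0 head=0: sll i0 RAW r5
#1 head=1: sll+mul i1+i2 dual
#2 head=3: sub i3 RAW r1
#3 head=4: sll+mul i4+i5 dual
#4 head=6: beq+ld i6+i7 dual
#5 head=8: sub i8 RAW r7
#6 head=9: st i9 no-port MEM/MEM
#7 head=10: ld+sub i10+i11 dual
#8 head=12: or i12 RAW r1
#9 head=13: or i13 tail

ISSUED = 9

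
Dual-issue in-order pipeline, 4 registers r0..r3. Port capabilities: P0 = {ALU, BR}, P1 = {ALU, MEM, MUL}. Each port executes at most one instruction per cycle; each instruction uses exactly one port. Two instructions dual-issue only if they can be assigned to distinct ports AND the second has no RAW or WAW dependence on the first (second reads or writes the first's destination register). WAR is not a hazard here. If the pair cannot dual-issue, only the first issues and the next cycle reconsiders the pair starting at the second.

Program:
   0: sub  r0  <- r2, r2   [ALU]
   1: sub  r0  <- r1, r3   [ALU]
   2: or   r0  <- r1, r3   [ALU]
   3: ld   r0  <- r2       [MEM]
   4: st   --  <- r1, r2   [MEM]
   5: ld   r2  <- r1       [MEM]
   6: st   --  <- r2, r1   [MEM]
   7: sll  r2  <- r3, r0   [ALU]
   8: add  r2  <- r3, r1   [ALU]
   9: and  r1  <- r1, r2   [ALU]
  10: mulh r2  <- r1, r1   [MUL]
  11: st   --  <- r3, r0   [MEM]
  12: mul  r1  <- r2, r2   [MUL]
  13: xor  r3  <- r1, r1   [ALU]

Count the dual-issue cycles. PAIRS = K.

PAIRS = 1

c0: i0 sub  WAW r0
c1: i1 sub  WAW r0
c2: i2 or  WAW r0
c3: i3 ld  no-port MEM/MEM
c4: i4 st  no-port MEM/MEM
c5: i5 ld  no-port MEM/MEM
c6: i6/i7 st;sll  2-wide
c7: i8 add  RAW r2
c8: i9 and  RAW r1
c9: i10 mulh  no-port MUL/MEM
c10: i11 st  no-port MEM/MUL
c11: i12 mul  RAW r1
c12: i13 xor  tail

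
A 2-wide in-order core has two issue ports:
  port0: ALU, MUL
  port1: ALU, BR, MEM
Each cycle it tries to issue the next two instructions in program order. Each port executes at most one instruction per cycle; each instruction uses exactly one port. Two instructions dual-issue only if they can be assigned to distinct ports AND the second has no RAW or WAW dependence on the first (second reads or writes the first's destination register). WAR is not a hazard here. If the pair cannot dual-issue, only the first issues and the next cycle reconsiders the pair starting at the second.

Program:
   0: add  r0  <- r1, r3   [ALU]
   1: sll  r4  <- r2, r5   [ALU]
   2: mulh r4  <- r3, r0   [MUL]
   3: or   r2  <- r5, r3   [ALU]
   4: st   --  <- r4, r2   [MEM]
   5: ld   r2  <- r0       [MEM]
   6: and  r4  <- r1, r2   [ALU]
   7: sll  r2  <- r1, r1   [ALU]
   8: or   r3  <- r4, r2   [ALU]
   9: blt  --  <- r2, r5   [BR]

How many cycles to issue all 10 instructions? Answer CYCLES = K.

CYCLES = 6

c0: i0+i1 add.ALU+sll.ALU  2-wide
c1: i2+i3 mulh.MUL+or.ALU  2-wide
c2: i4 st.MEM  no-port MEM/MEM
c3: i5 ld.MEM  RAW r2
c4: i6+i7 and.ALU+sll.ALU  2-wide
c5: i8+i9 or.ALU+blt.BR  2-wide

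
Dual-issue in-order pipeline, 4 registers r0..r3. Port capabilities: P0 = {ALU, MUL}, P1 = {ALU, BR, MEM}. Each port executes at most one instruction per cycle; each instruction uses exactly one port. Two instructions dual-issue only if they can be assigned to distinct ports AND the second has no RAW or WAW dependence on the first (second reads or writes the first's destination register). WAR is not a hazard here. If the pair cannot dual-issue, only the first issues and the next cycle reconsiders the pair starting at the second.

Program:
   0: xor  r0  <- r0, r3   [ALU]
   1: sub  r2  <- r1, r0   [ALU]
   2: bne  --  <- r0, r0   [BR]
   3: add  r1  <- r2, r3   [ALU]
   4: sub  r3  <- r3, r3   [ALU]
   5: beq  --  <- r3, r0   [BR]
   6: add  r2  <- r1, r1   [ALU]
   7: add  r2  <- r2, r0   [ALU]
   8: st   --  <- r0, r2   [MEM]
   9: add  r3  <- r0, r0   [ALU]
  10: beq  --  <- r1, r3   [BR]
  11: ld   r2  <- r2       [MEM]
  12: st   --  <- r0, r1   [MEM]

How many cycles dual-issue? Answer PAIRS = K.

0. xor.ALU @i0  | RAW r0
1. sub.ALU+bne.BR @i1,i2  | 2-wide
2. add.ALU+sub.ALU @i3,i4  | 2-wide
3. beq.BR+add.ALU @i5,i6  | 2-wide
4. add.ALU @i7  | RAW r2
5. st.MEM+add.ALU @i8,i9  | 2-wide
6. beq.BR @i10  | no-port BR/MEM
7. ld.MEM @i11  | no-port MEM/MEM
8. st.MEM @i12  | tail

PAIRS = 4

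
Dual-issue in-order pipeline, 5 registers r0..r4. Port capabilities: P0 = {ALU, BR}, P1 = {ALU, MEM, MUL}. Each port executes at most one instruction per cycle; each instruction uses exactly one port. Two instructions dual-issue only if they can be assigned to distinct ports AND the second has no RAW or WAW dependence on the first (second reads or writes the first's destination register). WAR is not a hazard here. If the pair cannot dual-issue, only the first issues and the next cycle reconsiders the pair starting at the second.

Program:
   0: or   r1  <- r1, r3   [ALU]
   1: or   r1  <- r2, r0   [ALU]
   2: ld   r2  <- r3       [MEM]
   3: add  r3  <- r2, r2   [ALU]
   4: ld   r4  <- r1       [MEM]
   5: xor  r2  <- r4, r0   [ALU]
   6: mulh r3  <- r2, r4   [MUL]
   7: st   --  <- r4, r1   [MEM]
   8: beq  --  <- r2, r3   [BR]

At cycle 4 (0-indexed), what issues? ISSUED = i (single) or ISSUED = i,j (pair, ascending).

ISSUED = 6

c0: i0 or.ALU  WAW r1
c1: i1&i2 or.ALU ld.MEM  2-wide
c2: i3&i4 add.ALU ld.MEM  2-wide
c3: i5 xor.ALU  RAW r2
c4: i6 mulh.MUL  no-port MUL/MEM
c5: i7&i8 st.MEM beq.BR  2-wide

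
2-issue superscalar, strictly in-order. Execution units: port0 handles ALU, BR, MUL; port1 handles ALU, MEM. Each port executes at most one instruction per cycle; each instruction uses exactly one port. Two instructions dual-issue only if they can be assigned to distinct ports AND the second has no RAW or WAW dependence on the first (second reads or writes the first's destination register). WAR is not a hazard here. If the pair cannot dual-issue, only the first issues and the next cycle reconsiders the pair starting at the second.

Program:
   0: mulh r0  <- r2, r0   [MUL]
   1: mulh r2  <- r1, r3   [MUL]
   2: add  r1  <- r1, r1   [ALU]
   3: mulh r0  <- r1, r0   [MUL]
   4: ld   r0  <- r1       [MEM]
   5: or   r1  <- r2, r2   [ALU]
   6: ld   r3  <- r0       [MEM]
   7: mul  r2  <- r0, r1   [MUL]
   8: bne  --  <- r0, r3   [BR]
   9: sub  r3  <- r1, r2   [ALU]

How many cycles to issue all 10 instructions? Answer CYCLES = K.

t=0 i0:mulh.MUL ; no-port MUL/MUL
t=1 i1/i2:mulh.MUL add.ALU ; 2-wide
t=2 i3:mulh.MUL ; WAW r0
t=3 i4/i5:ld.MEM or.ALU ; 2-wide
t=4 i6/i7:ld.MEM mul.MUL ; 2-wide
t=5 i8/i9:bne.BR sub.ALU ; 2-wide

CYCLES = 6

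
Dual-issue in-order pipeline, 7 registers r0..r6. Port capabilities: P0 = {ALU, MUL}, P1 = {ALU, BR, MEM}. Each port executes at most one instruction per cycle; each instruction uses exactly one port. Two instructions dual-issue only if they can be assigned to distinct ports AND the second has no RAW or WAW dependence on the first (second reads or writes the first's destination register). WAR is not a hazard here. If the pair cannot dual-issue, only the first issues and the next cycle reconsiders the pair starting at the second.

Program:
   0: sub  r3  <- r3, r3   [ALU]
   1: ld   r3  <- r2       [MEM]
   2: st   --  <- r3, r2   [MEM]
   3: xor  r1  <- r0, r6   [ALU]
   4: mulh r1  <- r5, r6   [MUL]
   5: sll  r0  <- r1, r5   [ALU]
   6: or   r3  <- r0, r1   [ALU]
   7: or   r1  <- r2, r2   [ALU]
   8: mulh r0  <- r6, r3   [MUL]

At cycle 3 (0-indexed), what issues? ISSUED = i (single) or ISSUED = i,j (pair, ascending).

ISSUED = 4

0. sub.ALU @i0  | WAW r3
1. ld.MEM @i1  | no-port MEM/MEM
2. st.MEM+xor.ALU @i2/i3  | dual
3. mulh.MUL @i4  | RAW r1
4. sll.ALU @i5  | RAW r0
5. or.ALU+or.ALU @i6/i7  | dual
6. mulh.MUL @i8  | tail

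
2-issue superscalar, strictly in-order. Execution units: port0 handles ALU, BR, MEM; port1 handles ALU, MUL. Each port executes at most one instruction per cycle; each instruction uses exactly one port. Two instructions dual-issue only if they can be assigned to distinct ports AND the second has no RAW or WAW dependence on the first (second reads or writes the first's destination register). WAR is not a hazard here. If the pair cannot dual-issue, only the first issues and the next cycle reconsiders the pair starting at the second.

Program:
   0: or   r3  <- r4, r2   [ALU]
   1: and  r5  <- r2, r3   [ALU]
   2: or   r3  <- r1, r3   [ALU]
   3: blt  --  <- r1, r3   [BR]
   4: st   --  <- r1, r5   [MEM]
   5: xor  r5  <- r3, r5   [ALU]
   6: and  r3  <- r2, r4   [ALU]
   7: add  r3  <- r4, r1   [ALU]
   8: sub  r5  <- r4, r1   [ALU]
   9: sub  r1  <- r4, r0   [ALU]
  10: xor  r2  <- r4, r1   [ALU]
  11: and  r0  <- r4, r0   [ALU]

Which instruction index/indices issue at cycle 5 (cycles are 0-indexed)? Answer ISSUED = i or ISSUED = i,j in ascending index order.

  cy0 -> i0 (or.ALU) RAW r3
  cy1 -> i1&i2 (and.ALU;or.ALU) 2-wide
  cy2 -> i3 (blt.BR) no-port BR/MEM
  cy3 -> i4&i5 (st.MEM;xor.ALU) 2-wide
  cy4 -> i6 (and.ALU) WAW r3
  cy5 -> i7&i8 (add.ALU;sub.ALU) 2-wide
  cy6 -> i9 (sub.ALU) RAW r1
  cy7 -> i10&i11 (xor.ALU;and.ALU) 2-wide

ISSUED = 7,8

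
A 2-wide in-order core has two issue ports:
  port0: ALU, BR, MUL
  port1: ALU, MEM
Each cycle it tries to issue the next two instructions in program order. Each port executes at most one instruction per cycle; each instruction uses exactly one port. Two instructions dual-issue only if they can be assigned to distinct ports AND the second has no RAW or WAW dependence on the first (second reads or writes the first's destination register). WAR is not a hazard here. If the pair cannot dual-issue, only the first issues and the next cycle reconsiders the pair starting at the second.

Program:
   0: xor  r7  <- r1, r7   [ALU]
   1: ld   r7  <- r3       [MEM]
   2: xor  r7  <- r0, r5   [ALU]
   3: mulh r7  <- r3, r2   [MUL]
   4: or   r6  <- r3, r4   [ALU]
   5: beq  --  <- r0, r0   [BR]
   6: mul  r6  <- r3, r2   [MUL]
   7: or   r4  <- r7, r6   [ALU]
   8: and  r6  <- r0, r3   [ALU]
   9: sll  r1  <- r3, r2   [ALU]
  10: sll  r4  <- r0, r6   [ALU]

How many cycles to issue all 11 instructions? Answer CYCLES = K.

CYCLES = 8

  cy0 -> i0 (xor) WAW r7
  cy1 -> i1 (ld) WAW r7
  cy2 -> i2 (xor) WAW r7
  cy3 -> i3,i4 (mulh or) 2-wide
  cy4 -> i5 (beq) no-port BR/MUL
  cy5 -> i6 (mul) RAW r6
  cy6 -> i7,i8 (or and) 2-wide
  cy7 -> i9,i10 (sll sll) 2-wide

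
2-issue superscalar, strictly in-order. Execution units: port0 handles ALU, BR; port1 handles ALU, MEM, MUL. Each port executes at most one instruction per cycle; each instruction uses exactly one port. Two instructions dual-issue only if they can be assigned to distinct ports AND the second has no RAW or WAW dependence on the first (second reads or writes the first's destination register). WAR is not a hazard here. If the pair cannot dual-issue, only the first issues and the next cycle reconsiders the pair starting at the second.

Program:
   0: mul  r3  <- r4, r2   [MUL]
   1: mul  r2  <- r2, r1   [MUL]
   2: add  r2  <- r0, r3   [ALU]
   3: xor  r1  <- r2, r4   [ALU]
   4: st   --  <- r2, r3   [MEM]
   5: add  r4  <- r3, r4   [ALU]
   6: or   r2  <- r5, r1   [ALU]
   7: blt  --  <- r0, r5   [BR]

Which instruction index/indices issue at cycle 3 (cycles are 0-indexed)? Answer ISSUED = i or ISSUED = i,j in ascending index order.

[0] i0  mul.MUL  -- no-port MUL/MUL
[1] i1  mul.MUL  -- WAW r2
[2] i2  add.ALU  -- RAW r2
[3] i3&i4  xor.ALU;st.MEM  -- dual
[4] i5&i6  add.ALU;or.ALU  -- dual
[5] i7  blt.BR  -- tail

ISSUED = 3,4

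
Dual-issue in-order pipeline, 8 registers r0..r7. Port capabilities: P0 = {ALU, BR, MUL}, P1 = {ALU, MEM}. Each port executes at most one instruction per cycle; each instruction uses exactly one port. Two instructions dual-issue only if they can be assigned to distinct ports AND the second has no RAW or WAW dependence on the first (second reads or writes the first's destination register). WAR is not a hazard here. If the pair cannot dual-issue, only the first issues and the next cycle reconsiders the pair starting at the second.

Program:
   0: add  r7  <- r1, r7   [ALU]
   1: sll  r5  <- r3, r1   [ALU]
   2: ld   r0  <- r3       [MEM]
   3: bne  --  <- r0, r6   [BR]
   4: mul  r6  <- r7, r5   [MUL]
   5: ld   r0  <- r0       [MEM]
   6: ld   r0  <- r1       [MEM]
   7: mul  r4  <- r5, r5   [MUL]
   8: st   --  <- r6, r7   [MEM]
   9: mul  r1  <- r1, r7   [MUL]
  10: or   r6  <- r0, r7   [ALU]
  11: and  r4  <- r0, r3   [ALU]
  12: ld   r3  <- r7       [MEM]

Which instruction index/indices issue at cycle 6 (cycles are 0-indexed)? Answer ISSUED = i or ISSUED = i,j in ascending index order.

ISSUED = 10,11

0. add+sll @i0,i1  | 2-wide
1. ld @i2  | RAW r0
2. bne @i3  | no-port BR/MUL
3. mul+ld @i4,i5  | 2-wide
4. ld+mul @i6,i7  | 2-wide
5. st+mul @i8,i9  | 2-wide
6. or+and @i10,i11  | 2-wide
7. ld @i12  | tail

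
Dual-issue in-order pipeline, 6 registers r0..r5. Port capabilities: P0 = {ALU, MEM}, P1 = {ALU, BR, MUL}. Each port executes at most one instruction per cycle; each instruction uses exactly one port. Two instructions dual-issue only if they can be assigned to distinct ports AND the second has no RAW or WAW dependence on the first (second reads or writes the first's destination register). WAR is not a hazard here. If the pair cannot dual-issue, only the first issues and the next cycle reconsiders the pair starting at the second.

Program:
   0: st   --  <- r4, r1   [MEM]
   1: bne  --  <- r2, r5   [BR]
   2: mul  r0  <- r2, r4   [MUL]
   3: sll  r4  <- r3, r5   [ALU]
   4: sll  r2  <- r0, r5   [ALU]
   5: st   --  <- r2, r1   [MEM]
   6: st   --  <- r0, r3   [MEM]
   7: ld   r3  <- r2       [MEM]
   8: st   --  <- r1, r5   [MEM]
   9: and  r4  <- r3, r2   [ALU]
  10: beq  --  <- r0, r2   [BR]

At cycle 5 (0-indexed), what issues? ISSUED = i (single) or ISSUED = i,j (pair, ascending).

#0 head=0: st.MEM+bne.BR i0&i1 2-wide
#1 head=2: mul.MUL+sll.ALU i2&i3 2-wide
#2 head=4: sll.ALU i4 RAW r2
#3 head=5: st.MEM i5 no-port MEM/MEM
#4 head=6: st.MEM i6 no-port MEM/MEM
#5 head=7: ld.MEM i7 no-port MEM/MEM
#6 head=8: st.MEM+and.ALU i8&i9 2-wide
#7 head=10: beq.BR i10 tail

ISSUED = 7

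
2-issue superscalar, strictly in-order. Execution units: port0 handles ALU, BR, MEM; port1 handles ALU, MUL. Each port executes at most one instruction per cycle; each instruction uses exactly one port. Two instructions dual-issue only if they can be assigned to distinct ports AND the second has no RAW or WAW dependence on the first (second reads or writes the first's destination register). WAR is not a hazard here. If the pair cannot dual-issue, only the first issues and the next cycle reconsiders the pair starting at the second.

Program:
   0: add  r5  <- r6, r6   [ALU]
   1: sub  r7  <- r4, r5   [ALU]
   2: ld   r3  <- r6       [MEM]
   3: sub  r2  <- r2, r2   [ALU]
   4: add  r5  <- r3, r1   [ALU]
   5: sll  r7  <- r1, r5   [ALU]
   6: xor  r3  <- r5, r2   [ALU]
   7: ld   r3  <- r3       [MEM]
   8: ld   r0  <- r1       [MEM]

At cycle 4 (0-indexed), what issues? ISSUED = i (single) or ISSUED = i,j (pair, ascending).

t=0 i0:add.ALU ; RAW r5
t=1 i1&i2:sub.ALU ld.MEM ; pair
t=2 i3&i4:sub.ALU add.ALU ; pair
t=3 i5&i6:sll.ALU xor.ALU ; pair
t=4 i7:ld.MEM ; no-port MEM/MEM
t=5 i8:ld.MEM ; tail

ISSUED = 7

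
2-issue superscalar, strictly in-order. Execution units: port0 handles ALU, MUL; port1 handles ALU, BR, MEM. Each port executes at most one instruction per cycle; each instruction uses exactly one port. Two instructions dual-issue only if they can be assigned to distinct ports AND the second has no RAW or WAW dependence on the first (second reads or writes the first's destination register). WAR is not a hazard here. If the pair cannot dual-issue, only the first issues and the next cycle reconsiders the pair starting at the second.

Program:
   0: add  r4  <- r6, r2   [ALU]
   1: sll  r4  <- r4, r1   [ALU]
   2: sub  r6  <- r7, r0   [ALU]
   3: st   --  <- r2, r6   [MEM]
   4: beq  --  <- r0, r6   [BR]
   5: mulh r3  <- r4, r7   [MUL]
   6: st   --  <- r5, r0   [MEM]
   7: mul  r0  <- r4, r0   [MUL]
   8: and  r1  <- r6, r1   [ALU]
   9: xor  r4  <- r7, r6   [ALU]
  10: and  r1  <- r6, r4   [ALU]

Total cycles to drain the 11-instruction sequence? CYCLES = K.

CYCLES = 7

0. add @i0  | RAW+WAW r4
1. sll sub @i1,i2  | pair
2. st @i3  | no-port MEM/BR
3. beq mulh @i4,i5  | pair
4. st mul @i6,i7  | pair
5. and xor @i8,i9  | pair
6. and @i10  | tail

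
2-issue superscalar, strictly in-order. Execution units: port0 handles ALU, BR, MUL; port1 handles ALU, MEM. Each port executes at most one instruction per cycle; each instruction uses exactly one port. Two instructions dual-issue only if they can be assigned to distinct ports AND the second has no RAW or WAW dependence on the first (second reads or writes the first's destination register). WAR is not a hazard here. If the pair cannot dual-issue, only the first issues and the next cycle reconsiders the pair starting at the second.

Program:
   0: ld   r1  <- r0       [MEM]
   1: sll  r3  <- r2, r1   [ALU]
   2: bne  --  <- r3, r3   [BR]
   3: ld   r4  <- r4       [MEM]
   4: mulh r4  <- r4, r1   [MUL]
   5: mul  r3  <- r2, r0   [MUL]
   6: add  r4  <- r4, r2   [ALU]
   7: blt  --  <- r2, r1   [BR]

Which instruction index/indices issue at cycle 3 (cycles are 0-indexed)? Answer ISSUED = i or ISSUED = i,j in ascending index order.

0. ld.MEM @i0  | RAW r1
1. sll.ALU @i1  | RAW r3
2. bne.BR;ld.MEM @i2,i3  | pair
3. mulh.MUL @i4  | no-port MUL/MUL
4. mul.MUL;add.ALU @i5,i6  | pair
5. blt.BR @i7  | tail

ISSUED = 4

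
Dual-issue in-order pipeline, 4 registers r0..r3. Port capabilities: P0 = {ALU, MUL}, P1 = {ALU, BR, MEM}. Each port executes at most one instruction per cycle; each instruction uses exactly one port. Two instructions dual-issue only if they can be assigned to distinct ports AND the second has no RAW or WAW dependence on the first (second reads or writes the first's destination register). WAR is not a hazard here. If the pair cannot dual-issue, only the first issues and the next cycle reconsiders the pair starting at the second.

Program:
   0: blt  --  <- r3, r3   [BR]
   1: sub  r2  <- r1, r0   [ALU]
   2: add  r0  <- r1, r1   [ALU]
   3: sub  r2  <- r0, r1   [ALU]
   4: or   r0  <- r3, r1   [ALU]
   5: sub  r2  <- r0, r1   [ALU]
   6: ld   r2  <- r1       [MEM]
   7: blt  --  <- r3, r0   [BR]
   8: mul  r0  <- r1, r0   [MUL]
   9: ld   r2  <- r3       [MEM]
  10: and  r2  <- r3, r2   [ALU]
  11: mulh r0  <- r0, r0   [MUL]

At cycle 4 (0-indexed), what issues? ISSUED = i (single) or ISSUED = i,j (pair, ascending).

[0] i0&i1  blt.BR;sub.ALU  -- 2-wide
[1] i2  add.ALU  -- RAW r0
[2] i3&i4  sub.ALU;or.ALU  -- 2-wide
[3] i5  sub.ALU  -- WAW r2
[4] i6  ld.MEM  -- no-port MEM/BR
[5] i7&i8  blt.BR;mul.MUL  -- 2-wide
[6] i9  ld.MEM  -- RAW+WAW r2
[7] i10&i11  and.ALU;mulh.MUL  -- 2-wide

ISSUED = 6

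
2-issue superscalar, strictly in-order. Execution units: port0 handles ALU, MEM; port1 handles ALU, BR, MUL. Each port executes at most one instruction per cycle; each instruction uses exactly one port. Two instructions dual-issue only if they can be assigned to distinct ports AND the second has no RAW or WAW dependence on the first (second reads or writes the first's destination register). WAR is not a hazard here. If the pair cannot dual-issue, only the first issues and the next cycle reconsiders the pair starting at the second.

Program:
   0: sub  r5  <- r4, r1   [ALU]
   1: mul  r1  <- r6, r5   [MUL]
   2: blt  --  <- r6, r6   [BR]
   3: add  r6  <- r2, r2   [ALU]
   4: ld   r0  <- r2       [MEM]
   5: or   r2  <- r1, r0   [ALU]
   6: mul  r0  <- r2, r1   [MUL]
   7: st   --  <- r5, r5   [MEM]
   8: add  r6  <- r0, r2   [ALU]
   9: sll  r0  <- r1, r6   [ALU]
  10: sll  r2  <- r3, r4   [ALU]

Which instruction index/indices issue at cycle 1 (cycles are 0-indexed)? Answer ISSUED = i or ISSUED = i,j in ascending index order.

ISSUED = 1

t=0 i0:sub ; RAW r5
t=1 i1:mul ; no-port MUL/BR
t=2 i2,i3:blt/add ; pair
t=3 i4:ld ; RAW r0
t=4 i5:or ; RAW r2
t=5 i6,i7:mul/st ; pair
t=6 i8:add ; RAW r6
t=7 i9,i10:sll/sll ; pair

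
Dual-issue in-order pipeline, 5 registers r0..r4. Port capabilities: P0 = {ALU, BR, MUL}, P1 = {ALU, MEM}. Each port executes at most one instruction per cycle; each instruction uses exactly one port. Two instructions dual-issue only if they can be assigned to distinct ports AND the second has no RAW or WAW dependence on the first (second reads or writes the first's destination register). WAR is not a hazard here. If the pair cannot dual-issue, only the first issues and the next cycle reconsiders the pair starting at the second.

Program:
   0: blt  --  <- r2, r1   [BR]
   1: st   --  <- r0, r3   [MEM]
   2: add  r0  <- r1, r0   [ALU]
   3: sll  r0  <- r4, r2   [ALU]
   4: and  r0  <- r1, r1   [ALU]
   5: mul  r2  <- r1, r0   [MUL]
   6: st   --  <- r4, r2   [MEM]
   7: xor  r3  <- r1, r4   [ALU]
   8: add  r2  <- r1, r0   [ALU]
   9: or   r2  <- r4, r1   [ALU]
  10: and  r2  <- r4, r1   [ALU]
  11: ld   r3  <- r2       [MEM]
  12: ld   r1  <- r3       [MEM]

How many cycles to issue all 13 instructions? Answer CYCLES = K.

CYCLES = 11

[0] i0&i1  blt.BR st.MEM  -- 2-wide
[1] i2  add.ALU  -- WAW r0
[2] i3  sll.ALU  -- WAW r0
[3] i4  and.ALU  -- RAW r0
[4] i5  mul.MUL  -- RAW r2
[5] i6&i7  st.MEM xor.ALU  -- 2-wide
[6] i8  add.ALU  -- WAW r2
[7] i9  or.ALU  -- WAW r2
[8] i10  and.ALU  -- RAW r2
[9] i11  ld.MEM  -- no-port MEM/MEM
[10] i12  ld.MEM  -- tail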